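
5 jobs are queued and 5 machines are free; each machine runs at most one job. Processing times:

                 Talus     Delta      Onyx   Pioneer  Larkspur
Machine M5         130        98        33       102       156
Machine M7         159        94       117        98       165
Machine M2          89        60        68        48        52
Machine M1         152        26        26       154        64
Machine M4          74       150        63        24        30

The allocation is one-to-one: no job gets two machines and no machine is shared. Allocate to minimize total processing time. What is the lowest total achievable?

Min total: 276 min

Optimal: Talus→Machine M2 (89 min), Delta→Machine M1 (26 min), Onyx→Machine M5 (33 min), Pioneer→Machine M7 (98 min), Larkspur→Machine M4 (30 min) — total 89+26+33+98+30 = 276 min.
Min-entry greedy (repeatedly take the single cheapest remaining cell) gives 294 min, worse by 18.
Next-best assignment: Talus→Machine M4, Delta→Machine M1, Onyx→Machine M5, Pioneer→Machine M7, Larkspur→Machine M2 = 283 min.
Swapping Delta↔Pioneer (Delta→Machine M7 94 min, Pioneer→Machine M1 154 min) adds 124.
Every other assignment is strictly worse.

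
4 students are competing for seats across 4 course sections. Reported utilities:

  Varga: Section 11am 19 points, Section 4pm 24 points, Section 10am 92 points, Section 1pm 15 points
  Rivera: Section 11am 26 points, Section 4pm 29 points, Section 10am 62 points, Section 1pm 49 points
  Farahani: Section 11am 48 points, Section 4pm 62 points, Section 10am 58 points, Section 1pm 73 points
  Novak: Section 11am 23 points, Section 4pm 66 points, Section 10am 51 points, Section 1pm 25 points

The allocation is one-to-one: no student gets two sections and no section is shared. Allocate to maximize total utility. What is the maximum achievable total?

Max total: 257 points

Optimal: Varga→Section 10am (92 points), Rivera→Section 11am (26 points), Farahani→Section 1pm (73 points), Novak→Section 4pm (66 points) — total 92+26+73+66 = 257 points.
Next-best assignment: Varga→Section 10am, Rivera→Section 1pm, Farahani→Section 11am, Novak→Section 4pm = 255 points.
Swapping Rivera↔Novak (Rivera→Section 4pm 29 points, Novak→Section 11am 23 points) loses 40.
Checked against all permutations: 257 points is optimal.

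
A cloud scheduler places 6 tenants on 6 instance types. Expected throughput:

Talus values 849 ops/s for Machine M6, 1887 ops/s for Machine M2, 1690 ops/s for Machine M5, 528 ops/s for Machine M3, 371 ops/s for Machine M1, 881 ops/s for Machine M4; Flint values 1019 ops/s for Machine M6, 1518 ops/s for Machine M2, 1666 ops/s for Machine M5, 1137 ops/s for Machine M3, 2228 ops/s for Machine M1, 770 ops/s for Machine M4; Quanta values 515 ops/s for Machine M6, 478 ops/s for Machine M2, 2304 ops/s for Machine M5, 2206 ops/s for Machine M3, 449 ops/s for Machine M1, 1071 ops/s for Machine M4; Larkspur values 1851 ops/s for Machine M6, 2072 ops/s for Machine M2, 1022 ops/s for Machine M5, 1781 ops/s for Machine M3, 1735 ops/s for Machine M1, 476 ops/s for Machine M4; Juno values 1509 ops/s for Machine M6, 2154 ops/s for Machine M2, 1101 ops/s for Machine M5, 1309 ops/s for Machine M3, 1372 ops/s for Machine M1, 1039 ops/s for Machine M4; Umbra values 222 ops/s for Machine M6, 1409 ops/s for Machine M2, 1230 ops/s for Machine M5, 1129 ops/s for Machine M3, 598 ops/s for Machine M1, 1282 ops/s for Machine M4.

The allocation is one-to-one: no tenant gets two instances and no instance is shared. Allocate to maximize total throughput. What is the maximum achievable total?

Optimal: Talus→Machine M5 (1690 ops/s), Flint→Machine M1 (2228 ops/s), Quanta→Machine M3 (2206 ops/s), Larkspur→Machine M6 (1851 ops/s), Juno→Machine M2 (2154 ops/s), Umbra→Machine M4 (1282 ops/s) — total 1690+2228+2206+1851+2154+1282 = 11411 ops/s.
Row-greedy (each tenant in turn takes its best remaining instance) gives 10861 ops/s, worse by 550.

Max total: 11411 ops/s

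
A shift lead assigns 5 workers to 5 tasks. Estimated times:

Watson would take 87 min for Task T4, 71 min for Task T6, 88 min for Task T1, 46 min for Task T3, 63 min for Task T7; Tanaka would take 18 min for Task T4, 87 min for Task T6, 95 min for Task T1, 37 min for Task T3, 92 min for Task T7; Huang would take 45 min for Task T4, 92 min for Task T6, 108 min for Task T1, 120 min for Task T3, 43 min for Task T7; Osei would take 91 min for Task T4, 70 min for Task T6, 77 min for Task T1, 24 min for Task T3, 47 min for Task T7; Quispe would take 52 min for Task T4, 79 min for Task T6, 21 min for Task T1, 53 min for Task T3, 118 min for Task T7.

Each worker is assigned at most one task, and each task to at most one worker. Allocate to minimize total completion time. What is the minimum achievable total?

Optimal: Watson→Task T6 (71 min), Tanaka→Task T4 (18 min), Huang→Task T7 (43 min), Osei→Task T3 (24 min), Quispe→Task T1 (21 min) — total 71+18+43+24+21 = 177 min.
Row-greedy (each worker in turn takes its cheapest remaining task) gives 198 min, worse by 21.
Next-best assignment: Watson→Task T3, Tanaka→Task T4, Huang→Task T7, Osei→Task T6, Quispe→Task T1 = 198 min.
Swapping Quispe↔Huang (Quispe→Task T7 118 min, Huang→Task T1 108 min) adds 162.

Minimum total: 177 min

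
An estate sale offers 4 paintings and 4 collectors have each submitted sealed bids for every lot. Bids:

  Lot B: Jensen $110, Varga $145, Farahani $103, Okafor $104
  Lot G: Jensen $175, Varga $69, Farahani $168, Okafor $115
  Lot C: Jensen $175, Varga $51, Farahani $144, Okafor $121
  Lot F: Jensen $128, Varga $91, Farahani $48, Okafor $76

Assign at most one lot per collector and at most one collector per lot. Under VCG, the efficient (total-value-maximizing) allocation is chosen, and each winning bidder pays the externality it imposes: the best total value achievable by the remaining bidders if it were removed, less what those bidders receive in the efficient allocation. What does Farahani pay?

Farahani pays $45.

Efficient allocation: Jensen→Lot C ($175), Varga→Lot B ($145), Farahani→Lot G ($168), Okafor→Lot F ($76); total welfare W = $564.
Farahani receives Lot G at value $168, so the others get W − 168 = $396.
Without Farahani: best allocation of the remaining 3 bidders over all 4 lots is Jensen→Lot G ($175), Varga→Lot B ($145), Okafor→Lot C ($121), total $441.
VCG payment = (others' best without Farahani) − (others' welfare with Farahani) = 441 − 396 = $45.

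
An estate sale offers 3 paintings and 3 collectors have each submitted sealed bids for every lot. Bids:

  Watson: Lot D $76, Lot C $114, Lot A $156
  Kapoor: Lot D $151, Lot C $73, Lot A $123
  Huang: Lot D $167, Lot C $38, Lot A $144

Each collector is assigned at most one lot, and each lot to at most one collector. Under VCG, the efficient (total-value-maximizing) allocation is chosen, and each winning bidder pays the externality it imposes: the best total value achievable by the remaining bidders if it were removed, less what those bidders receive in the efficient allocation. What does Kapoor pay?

Efficient allocation: Watson→Lot C ($114), Kapoor→Lot D ($151), Huang→Lot A ($144); total welfare W = $409.
Kapoor receives Lot D at value $151, so the others get W − 151 = $258.
Without Kapoor: best allocation of the remaining 2 bidders over all 3 lots is Watson→Lot A ($156), Huang→Lot D ($167), total $323.
VCG payment = (others' best without Kapoor) − (others' welfare with Kapoor) = 323 − 258 = $65.

Kapoor pays $65.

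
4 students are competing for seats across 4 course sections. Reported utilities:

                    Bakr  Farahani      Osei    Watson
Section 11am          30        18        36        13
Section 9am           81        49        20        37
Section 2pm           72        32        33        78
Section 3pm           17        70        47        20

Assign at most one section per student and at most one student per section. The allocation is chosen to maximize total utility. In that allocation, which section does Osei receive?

Osei receives Section 11am.

This is a one-to-one assignment (maximum-weight bipartite matching).
Optimal: Bakr→Section 9am (81 points), Farahani→Section 3pm (70 points), Osei→Section 11am (36 points), Watson→Section 2pm (78 points) — total 81+70+36+78 = 265 points.
Next-best assignment: Bakr→Section 9am, Farahani→Section 11am, Osei→Section 3pm, Watson→Section 2pm = 224 points.
No other one-to-one assignment exceeds 265 points.
Osei's own top section is Section 3pm (47 points), but forcing Osei→Section 3pm and reassigning the rest optimally gives only 224 points — worse by 41.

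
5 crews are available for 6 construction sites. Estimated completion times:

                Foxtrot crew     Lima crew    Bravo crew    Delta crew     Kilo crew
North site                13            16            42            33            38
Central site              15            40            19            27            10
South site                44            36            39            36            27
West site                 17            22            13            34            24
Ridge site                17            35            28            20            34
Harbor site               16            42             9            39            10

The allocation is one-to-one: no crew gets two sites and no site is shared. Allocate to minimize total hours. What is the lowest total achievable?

Minimum total: 72 hours

Treat this as an assignment problem: match each crew to one site.
Optimal: Foxtrot crew→West site (17 hours), Lima crew→North site (16 hours), Bravo crew→Harbor site (9 hours), Delta crew→Ridge site (20 hours), Kilo crew→Central site (10 hours) — total 17+16+9+20+10 = 72 hours.
Min-entry greedy (repeatedly take the single cheapest remaining cell) gives 74 hours, worse by 2.
Next-best assignment: Foxtrot crew→North site, Lima crew→West site, Bravo crew→Harbor site, Delta crew→Ridge site, Kilo crew→Central site = 74 hours.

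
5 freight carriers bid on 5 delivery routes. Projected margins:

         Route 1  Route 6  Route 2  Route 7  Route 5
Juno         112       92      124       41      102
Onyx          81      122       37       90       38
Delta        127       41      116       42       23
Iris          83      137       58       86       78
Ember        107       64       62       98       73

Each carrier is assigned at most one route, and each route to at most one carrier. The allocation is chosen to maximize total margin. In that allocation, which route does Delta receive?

Delta receives Route 2.

Optimal: Juno→Route 5 ($102k), Onyx→Route 7 ($90k), Delta→Route 2 ($116k), Iris→Route 6 ($137k), Ember→Route 1 ($107k) — total 102+90+116+137+107 = $552k.
Column-greedy (each route in turn goes to its best remaining carrier) gives $524k, worse by 28.
Swapping Juno↔Ember (Juno→Route 1 $112k, Ember→Route 5 $73k) loses 24.
Every other assignment is strictly worse.
Delta's own top route is Route 1 ($127k), but forcing Delta→Route 1 and reassigning the rest optimally gives only $551k — worse by 1.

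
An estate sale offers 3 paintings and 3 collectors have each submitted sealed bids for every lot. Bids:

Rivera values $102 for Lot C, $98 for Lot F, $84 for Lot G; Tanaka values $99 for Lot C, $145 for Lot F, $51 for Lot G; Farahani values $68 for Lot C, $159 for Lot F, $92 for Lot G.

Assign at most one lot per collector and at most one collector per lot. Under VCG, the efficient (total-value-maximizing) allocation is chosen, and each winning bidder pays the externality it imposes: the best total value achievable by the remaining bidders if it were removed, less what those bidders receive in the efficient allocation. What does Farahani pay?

Efficient allocation: Rivera→Lot G ($84), Tanaka→Lot C ($99), Farahani→Lot F ($159); total welfare W = $342.
Farahani receives Lot F at value $159, so the others get W − 159 = $183.
Without Farahani: best allocation of the remaining 2 bidders over all 3 lots is Rivera→Lot C ($102), Tanaka→Lot F ($145), total $247.
VCG payment = (others' best without Farahani) − (others' welfare with Farahani) = 247 − 183 = $64.

Farahani pays $64.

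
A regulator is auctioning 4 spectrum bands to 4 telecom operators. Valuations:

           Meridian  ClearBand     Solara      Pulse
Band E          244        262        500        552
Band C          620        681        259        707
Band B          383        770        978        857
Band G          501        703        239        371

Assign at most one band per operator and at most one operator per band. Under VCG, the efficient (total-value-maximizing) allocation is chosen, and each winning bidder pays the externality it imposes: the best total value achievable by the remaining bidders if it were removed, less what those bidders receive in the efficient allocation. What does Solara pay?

Efficient allocation: Meridian→Band C ($620M), ClearBand→Band G ($703M), Solara→Band B ($978M), Pulse→Band E ($552M); total welfare W = $2853M.
Solara receives Band B at value $978M, so the others get W − 978 = $1875M.
Without Solara: best allocation of the remaining 3 bidders over all 4 bands is Meridian→Band C ($620M), ClearBand→Band G ($703M), Pulse→Band B ($857M), total $2180M.
VCG payment = (others' best without Solara) − (others' welfare with Solara) = 2180 − 1875 = $305M.

Solara pays $305M.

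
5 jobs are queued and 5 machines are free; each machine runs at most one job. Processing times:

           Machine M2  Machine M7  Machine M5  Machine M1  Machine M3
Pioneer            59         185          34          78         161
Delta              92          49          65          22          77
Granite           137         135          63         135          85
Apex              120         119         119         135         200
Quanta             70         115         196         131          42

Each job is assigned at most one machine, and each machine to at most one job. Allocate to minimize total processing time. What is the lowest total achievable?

Optimal: Pioneer→Machine M2 (59 min), Delta→Machine M1 (22 min), Granite→Machine M5 (63 min), Apex→Machine M7 (119 min), Quanta→Machine M3 (42 min) — total 59+22+63+119+42 = 305 min.
Min-entry greedy (repeatedly take the single cheapest remaining cell) gives 354 min, worse by 49.
Checked against all permutations: 305 min is optimal.

Minimum total: 305 min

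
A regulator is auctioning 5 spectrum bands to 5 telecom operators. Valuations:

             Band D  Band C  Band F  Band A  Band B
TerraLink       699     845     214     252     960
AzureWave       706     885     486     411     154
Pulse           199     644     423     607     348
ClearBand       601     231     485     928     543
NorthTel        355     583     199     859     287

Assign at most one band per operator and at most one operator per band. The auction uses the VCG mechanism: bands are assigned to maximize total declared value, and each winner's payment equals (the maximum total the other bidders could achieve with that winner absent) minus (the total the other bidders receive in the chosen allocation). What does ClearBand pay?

Efficient allocation: TerraLink→Band B ($960M), AzureWave→Band C ($885M), Pulse→Band F ($423M), ClearBand→Band D ($601M), NorthTel→Band A ($859M); total welfare W = $3728M.
ClearBand receives Band D at value $601M, so the others get W − 601 = $3127M.
Without ClearBand: best allocation of the remaining 4 bidders over all 5 bands is TerraLink→Band B ($960M), AzureWave→Band D ($706M), Pulse→Band C ($644M), NorthTel→Band A ($859M), total $3169M.
VCG payment = (others' best without ClearBand) − (others' welfare with ClearBand) = 3169 − 3127 = $42M.

ClearBand pays $42M.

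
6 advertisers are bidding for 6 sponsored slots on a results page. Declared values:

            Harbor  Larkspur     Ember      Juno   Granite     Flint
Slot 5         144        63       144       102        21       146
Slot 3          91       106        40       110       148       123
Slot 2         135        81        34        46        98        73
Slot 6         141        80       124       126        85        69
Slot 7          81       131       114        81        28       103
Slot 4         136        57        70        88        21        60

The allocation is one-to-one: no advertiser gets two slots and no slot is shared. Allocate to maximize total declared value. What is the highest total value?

Max total: $772

This is a one-to-one assignment (maximum-weight bipartite matching).
Optimal: Harbor→Slot 2 ($135), Larkspur→Slot 7 ($131), Ember→Slot 6 ($124), Juno→Slot 4 ($88), Granite→Slot 3 ($148), Flint→Slot 5 ($146) — total 135+131+124+88+148+146 = $772.
Row-greedy (each advertiser in turn takes its best remaining slot) gives $667, worse by 105.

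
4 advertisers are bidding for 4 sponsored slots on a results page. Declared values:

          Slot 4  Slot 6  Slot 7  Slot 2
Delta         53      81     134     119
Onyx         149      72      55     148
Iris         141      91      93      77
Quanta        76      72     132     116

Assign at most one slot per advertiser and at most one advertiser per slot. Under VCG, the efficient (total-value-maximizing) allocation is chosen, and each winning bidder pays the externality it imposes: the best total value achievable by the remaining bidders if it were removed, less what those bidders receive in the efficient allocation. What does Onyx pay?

Onyx pays $38.

Efficient allocation: Delta→Slot 6 ($81), Onyx→Slot 2 ($148), Iris→Slot 4 ($141), Quanta→Slot 7 ($132); total welfare W = $502.
Onyx receives Slot 2 at value $148, so the others get W − 148 = $354.
Without Onyx: best allocation of the remaining 3 bidders over all 4 slots is Delta→Slot 2 ($119), Iris→Slot 4 ($141), Quanta→Slot 7 ($132), total $392.
VCG payment = (others' best without Onyx) − (others' welfare with Onyx) = 392 − 354 = $38.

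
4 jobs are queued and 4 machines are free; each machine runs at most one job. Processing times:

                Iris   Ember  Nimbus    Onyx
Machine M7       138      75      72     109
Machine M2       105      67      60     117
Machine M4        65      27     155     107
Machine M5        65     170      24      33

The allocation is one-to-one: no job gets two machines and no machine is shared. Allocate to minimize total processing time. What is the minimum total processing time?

Optimal: Iris→Machine M4 (65 min), Ember→Machine M7 (75 min), Nimbus→Machine M2 (60 min), Onyx→Machine M5 (33 min) — total 65+75+60+33 = 233 min.
Min-entry greedy (repeatedly take the single cheapest remaining cell) gives 265 min, worse by 32.

Minimum total: 233 min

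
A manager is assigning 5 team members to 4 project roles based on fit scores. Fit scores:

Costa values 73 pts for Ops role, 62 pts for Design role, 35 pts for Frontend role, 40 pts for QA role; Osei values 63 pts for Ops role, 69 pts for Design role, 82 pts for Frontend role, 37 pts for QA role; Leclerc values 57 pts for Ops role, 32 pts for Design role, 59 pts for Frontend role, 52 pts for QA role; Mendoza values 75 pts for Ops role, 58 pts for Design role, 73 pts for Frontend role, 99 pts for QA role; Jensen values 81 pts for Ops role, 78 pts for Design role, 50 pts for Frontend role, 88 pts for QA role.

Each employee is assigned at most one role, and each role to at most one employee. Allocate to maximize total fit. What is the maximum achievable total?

Maximum total: 332 pts

Treat this as an assignment problem: match each employee to one role.
Optimal: Costa→Ops role (73 pts), Jensen→Design role (78 pts), Osei→Frontend role (82 pts), Mendoza→QA role (99 pts) — total 73+78+82+99 = 332 pts.
Max-entry greedy (repeatedly take the single best remaining cell) gives 324 pts, worse by 8.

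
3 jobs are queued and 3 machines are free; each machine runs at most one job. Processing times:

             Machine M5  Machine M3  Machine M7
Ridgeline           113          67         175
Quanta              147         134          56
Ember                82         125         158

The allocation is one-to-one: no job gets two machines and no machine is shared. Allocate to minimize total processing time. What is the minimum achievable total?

Optimal: Ridgeline→Machine M3 (67 min), Quanta→Machine M7 (56 min), Ember→Machine M5 (82 min) — total 67+56+82 = 205 min.
Next-best assignment: Ridgeline→Machine M5, Quanta→Machine M7, Ember→Machine M3 = 294 min.
Swapping Ridgeline↔Ember (Ridgeline→Machine M5 113 min, Ember→Machine M3 125 min) adds 89.

Min total: 205 min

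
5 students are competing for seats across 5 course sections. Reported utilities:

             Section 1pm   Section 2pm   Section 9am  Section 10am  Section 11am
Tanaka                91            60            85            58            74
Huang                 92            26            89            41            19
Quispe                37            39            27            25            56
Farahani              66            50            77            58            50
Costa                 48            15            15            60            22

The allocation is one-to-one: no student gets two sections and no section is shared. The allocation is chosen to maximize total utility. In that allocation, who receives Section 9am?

This is a one-to-one assignment (maximum-weight bipartite matching).
Optimal: Tanaka→Section 1pm (91 points), Huang→Section 9am (89 points), Quispe→Section 11am (56 points), Farahani→Section 2pm (50 points), Costa→Section 10am (60 points) — total 91+89+56+50+60 = 346 points.
Max-entry greedy (repeatedly take the single best remaining cell) gives 343 points, worse by 3.
Next-best assignment: Tanaka→Section 2pm, Huang→Section 1pm, Quispe→Section 11am, Farahani→Section 9am, Costa→Section 10am = 345 points.
Swapping Farahani↔Quispe (Farahani→Section 11am 50 points, Quispe→Section 2pm 39 points) loses 17.
Every other assignment is strictly worse.
Huang's own top section is Section 1pm (92 points), but forcing Huang→Section 1pm and reassigning the rest optimally gives only 345 points — worse by 1.

Huang receives Section 9am.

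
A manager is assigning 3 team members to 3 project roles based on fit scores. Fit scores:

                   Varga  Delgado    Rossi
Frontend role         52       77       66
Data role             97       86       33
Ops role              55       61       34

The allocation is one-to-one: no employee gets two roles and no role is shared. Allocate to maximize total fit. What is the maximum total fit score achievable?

This is the linear assignment problem.
Optimal: Varga→Data role (97 pts), Delgado→Ops role (61 pts), Rossi→Frontend role (66 pts) — total 97+61+66 = 224 pts.
Column-greedy (each role in turn goes to its best remaining employee) gives 208 pts, worse by 16.

Maximum total: 224 pts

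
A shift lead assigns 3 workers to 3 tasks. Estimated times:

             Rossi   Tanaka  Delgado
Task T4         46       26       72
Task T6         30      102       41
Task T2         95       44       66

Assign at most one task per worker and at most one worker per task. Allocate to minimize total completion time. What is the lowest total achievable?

Optimal: Rossi→Task T6 (30 min), Tanaka→Task T4 (26 min), Delgado→Task T2 (66 min) — total 30+26+66 = 122 min.
Next-best assignment: Rossi→Task T4, Tanaka→Task T2, Delgado→Task T6 = 131 min.
Swapping Delgado↔Rossi (Delgado→Task T6 41 min, Rossi→Task T2 95 min) adds 40.
Checked against all permutations: 122 min is optimal.

Min total: 122 min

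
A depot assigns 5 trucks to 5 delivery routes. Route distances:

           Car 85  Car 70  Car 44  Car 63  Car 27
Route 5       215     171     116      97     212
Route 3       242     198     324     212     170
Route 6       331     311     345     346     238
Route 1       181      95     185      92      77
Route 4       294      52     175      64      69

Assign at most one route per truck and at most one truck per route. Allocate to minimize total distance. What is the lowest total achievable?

This is a one-to-one assignment (minimum-cost bipartite matching).
Optimal: Car 85→Route 3 (242 km), Car 70→Route 4 (52 km), Car 44→Route 5 (116 km), Car 63→Route 1 (92 km), Car 27→Route 6 (238 km) — total 242+52+116+92+238 = 740 km.
Column-greedy (each route in turn goes to its cheapest remaining truck) gives 934 km, worse by 194.
Next-best assignment: Car 85→Route 3, Car 70→Route 1, Car 44→Route 5, Car 63→Route 4, Car 27→Route 6 = 755 km.
Swapping Car 27↔Car 85 (Car 27→Route 3 170 km, Car 85→Route 6 331 km) adds 21.
Every other assignment is strictly worse.

Minimum total: 740 km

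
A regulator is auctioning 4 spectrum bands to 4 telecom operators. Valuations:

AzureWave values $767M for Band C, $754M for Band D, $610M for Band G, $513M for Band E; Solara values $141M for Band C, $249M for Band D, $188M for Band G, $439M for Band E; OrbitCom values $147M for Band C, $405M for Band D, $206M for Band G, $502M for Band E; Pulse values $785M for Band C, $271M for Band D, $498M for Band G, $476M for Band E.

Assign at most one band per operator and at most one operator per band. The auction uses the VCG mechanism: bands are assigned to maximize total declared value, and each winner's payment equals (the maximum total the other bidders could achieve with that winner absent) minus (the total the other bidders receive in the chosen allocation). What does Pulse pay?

Efficient allocation: AzureWave→Band G ($610M), Solara→Band E ($439M), OrbitCom→Band D ($405M), Pulse→Band C ($785M); total welfare W = $2239M.
Pulse receives Band C at value $785M, so the others get W − 785 = $1454M.
Without Pulse: best allocation of the remaining 3 bidders over all 4 bands is AzureWave→Band C ($767M), Solara→Band E ($439M), OrbitCom→Band D ($405M), total $1611M.
VCG payment = (others' best without Pulse) − (others' welfare with Pulse) = 1611 − 1454 = $157M.

Pulse pays $157M.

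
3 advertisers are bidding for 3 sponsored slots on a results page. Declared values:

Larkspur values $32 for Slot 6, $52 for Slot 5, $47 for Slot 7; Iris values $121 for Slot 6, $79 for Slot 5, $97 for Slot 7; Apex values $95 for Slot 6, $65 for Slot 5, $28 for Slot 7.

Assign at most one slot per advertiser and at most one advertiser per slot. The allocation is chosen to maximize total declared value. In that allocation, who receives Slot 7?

Treat this as an assignment problem: match each advertiser to one slot.
Optimal: Larkspur→Slot 5 ($52), Iris→Slot 7 ($97), Apex→Slot 6 ($95) — total 52+97+95 = $244.
Column-greedy (each slot in turn goes to its best remaining advertiser) gives $233, worse by 11.
Iris's own top slot is Slot 6 ($121), but forcing Iris→Slot 6 and reassigning the rest optimally gives only $233 — worse by 11.

Iris receives Slot 7.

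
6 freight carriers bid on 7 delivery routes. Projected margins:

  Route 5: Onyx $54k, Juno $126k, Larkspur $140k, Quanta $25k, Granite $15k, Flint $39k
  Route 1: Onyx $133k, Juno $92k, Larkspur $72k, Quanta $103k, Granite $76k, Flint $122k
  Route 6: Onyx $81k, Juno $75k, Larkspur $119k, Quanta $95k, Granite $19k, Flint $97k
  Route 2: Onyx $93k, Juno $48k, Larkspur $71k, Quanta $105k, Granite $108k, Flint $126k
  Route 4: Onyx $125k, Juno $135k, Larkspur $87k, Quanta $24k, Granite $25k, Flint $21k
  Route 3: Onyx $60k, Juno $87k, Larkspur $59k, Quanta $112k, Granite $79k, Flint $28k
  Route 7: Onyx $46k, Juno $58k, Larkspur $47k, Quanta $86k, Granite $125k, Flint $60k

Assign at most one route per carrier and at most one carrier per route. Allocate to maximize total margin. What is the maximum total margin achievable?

Optimal: Onyx→Route 1 ($133k), Juno→Route 4 ($135k), Larkspur→Route 5 ($140k), Quanta→Route 3 ($112k), Granite→Route 7 ($125k), Flint→Route 2 ($126k) — total 133+135+140+112+125+126 = $771k.
Column-greedy (each route in turn goes to its best remaining carrier) gives $725k, worse by 46.
Next-best assignment: Onyx→Route 1, Juno→Route 4, Larkspur→Route 5, Quanta→Route 6, Granite→Route 7, Flint→Route 2 = $754k.
Swapping Flint↔Larkspur (Flint→Route 5 $39k, Larkspur→Route 2 $71k) loses 156.

Max total: $771k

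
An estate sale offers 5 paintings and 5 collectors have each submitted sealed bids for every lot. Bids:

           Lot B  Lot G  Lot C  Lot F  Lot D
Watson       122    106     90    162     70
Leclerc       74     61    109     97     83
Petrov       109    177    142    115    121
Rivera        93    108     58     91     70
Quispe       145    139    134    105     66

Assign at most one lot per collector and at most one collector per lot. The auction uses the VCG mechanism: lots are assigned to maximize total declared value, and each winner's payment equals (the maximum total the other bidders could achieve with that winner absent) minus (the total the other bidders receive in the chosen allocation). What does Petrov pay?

Efficient allocation: Watson→Lot F ($162), Leclerc→Lot C ($109), Petrov→Lot G ($177), Rivera→Lot D ($70), Quispe→Lot B ($145); total welfare W = $663.
Petrov receives Lot G at value $177, so the others get W − 177 = $486.
Without Petrov: best allocation of the remaining 4 bidders over all 5 lots is Watson→Lot F ($162), Leclerc→Lot C ($109), Rivera→Lot G ($108), Quispe→Lot B ($145), total $524.
VCG payment = (others' best without Petrov) − (others' welfare with Petrov) = 524 − 486 = $38.

Petrov pays $38.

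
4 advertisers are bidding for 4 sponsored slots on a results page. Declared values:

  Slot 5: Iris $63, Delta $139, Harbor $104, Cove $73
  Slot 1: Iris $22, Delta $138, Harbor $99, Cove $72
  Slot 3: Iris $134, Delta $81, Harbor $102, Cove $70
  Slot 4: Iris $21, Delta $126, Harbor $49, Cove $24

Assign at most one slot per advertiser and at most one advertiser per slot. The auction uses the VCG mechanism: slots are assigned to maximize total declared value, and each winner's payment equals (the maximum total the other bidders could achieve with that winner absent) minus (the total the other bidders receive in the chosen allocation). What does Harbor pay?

Harbor pays $13.

Efficient allocation: Iris→Slot 3 ($134), Delta→Slot 4 ($126), Harbor→Slot 5 ($104), Cove→Slot 1 ($72); total welfare W = $436.
Harbor receives Slot 5 at value $104, so the others get W − 104 = $332.
Without Harbor: best allocation of the remaining 3 bidders over all 4 slots is Iris→Slot 3 ($134), Delta→Slot 5 ($139), Cove→Slot 1 ($72), total $345.
VCG payment = (others' best without Harbor) − (others' welfare with Harbor) = 345 − 332 = $13.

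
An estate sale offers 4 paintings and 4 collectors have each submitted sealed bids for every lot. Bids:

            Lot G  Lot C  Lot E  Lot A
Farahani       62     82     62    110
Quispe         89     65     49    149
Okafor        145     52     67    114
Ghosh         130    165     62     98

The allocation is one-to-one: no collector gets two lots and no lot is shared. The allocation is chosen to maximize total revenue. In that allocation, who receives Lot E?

Optimal: Farahani→Lot E ($62), Quispe→Lot A ($149), Okafor→Lot G ($145), Ghosh→Lot C ($165) — total 62+149+145+165 = $521.
Row-greedy (each collector in turn takes its best remaining lot) gives $431, worse by 90.
Every other assignment is strictly worse.
Farahani's own top lot is Lot A ($110), but forcing Farahani→Lot A and reassigning the rest optimally gives only $469 — worse by 52.

Farahani receives Lot E.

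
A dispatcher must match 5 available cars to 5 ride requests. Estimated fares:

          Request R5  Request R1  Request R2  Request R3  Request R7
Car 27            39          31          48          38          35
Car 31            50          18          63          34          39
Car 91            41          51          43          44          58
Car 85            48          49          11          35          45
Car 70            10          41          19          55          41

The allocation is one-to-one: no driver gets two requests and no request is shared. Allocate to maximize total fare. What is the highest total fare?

Max total: $264

Optimal: Car 27→Request R5 ($39), Car 31→Request R2 ($63), Car 91→Request R7 ($58), Car 85→Request R1 ($49), Car 70→Request R3 ($55) — total 39+63+58+49+55 = $264.
Row-greedy (each driver in turn takes its best remaining request) gives $260, worse by 4.
Next-best assignment: Car 27→Request R2, Car 31→Request R5, Car 91→Request R7, Car 85→Request R1, Car 70→Request R3 = $260.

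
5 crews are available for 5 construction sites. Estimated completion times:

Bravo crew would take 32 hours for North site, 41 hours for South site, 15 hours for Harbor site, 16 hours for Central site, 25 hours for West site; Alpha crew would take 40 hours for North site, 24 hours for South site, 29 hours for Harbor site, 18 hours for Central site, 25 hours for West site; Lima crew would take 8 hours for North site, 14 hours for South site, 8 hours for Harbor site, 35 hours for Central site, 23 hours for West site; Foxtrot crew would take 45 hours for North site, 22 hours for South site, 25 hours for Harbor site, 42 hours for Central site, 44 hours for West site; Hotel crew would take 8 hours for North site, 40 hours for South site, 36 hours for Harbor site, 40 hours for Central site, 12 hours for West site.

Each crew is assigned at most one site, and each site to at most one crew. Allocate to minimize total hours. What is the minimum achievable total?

Min total: 75 hours

This is the linear assignment problem.
Optimal: Bravo crew→Harbor site (15 hours), Alpha crew→Central site (18 hours), Lima crew→North site (8 hours), Foxtrot crew→South site (22 hours), Hotel crew→West site (12 hours) — total 15+18+8+22+12 = 75 hours.
Next-best assignment: Bravo crew→Central site, Alpha crew→West site, Lima crew→Harbor site, Foxtrot crew→South site, Hotel crew→North site = 79 hours.
Checked against all permutations: 75 hours is optimal.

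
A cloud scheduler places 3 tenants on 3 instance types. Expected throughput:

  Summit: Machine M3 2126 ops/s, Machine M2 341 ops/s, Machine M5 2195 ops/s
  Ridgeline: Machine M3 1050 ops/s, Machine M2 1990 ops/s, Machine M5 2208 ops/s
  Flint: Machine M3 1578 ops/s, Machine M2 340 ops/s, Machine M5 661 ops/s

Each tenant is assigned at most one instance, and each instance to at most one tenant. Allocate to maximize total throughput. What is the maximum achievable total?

This is a one-to-one assignment (maximum-weight bipartite matching).
Optimal: Summit→Machine M5 (2195 ops/s), Ridgeline→Machine M2 (1990 ops/s), Flint→Machine M3 (1578 ops/s) — total 2195+1990+1578 = 5763 ops/s.
Max-entry greedy (repeatedly take the single best remaining cell) gives 4674 ops/s, worse by 1089.

Maximum total: 5763 ops/s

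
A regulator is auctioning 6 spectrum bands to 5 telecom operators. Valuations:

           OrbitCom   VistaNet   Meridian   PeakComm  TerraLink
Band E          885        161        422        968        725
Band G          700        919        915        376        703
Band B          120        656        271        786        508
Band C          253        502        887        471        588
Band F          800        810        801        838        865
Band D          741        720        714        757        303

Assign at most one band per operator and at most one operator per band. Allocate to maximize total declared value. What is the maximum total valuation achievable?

Maximum total: $4380M

Optimal: OrbitCom→Band D ($741M), VistaNet→Band G ($919M), Meridian→Band C ($887M), PeakComm→Band E ($968M), TerraLink→Band F ($865M) — total 741+919+887+968+865 = $4380M.
Column-greedy (each band in turn goes to its best remaining operator) gives $4082M, worse by 298.
No other one-to-one assignment exceeds $4380M.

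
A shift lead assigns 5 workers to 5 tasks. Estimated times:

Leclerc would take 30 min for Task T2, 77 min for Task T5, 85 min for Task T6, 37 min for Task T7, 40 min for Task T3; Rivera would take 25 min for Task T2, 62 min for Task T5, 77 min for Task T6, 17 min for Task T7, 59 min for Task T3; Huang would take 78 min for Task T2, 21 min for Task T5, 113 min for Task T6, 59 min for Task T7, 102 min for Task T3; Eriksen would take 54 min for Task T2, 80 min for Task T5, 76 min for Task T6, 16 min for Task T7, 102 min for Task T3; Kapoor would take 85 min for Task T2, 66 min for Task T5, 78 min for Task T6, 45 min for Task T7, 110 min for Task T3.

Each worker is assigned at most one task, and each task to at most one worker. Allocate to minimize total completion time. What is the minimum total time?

Min total: 180 min

Optimal: Leclerc→Task T3 (40 min), Rivera→Task T2 (25 min), Huang→Task T5 (21 min), Eriksen→Task T7 (16 min), Kapoor→Task T6 (78 min) — total 40+25+21+16+78 = 180 min.
Column-greedy (each task in turn goes to its cheapest remaining worker) gives 269 min, worse by 89.
Next-best assignment: Leclerc→Task T2, Rivera→Task T3, Huang→Task T5, Eriksen→Task T7, Kapoor→Task T6 = 204 min.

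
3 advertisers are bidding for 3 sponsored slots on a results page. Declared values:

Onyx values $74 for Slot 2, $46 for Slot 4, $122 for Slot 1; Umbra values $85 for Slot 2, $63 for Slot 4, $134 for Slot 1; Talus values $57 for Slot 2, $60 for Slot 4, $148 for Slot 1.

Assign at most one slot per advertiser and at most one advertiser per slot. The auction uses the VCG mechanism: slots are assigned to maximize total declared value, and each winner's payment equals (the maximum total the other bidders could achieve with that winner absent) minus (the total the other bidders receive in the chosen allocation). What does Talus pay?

Efficient allocation: Onyx→Slot 2 ($74), Umbra→Slot 4 ($63), Talus→Slot 1 ($148); total welfare W = $285.
Talus receives Slot 1 at value $148, so the others get W − 148 = $137.
Without Talus: best allocation of the remaining 2 bidders over all 3 slots is Onyx→Slot 2 ($74), Umbra→Slot 1 ($134), total $208.
VCG payment = (others' best without Talus) − (others' welfare with Talus) = 208 − 137 = $71.

Talus pays $71.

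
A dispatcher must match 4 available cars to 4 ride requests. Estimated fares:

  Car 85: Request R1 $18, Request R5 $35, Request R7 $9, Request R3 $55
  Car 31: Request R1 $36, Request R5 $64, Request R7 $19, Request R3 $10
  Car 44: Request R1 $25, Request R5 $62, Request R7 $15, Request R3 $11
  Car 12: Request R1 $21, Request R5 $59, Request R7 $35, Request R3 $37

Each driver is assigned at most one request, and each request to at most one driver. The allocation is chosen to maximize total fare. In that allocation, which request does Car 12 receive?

Car 12 receives Request R7.

Optimal: Car 85→Request R3 ($55), Car 31→Request R1 ($36), Car 44→Request R5 ($62), Car 12→Request R7 ($35) — total 55+36+62+35 = $188.
Max-entry greedy (repeatedly take the single best remaining cell) gives $179, worse by 9.
Car 12's own top request is Request R5 ($59), but forcing Car 12→Request R5 and reassigning the rest optimally gives only $165 — worse by 23.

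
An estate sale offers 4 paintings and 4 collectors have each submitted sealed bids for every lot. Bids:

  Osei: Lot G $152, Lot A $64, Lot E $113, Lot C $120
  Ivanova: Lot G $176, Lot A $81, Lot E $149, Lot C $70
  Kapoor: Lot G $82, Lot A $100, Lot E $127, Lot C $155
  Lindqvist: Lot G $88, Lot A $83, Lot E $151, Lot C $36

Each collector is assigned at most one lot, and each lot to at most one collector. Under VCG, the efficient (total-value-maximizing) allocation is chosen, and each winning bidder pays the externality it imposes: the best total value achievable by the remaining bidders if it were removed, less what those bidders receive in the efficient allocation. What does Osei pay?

Efficient allocation: Osei→Lot C ($120), Ivanova→Lot G ($176), Kapoor→Lot A ($100), Lindqvist→Lot E ($151); total welfare W = $547.
Osei receives Lot C at value $120, so the others get W − 120 = $427.
Without Osei: best allocation of the remaining 3 bidders over all 4 lots is Ivanova→Lot G ($176), Kapoor→Lot C ($155), Lindqvist→Lot E ($151), total $482.
VCG payment = (others' best without Osei) − (others' welfare with Osei) = 482 − 427 = $55.

Osei pays $55.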